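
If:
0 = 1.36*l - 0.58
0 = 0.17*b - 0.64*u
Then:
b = 3.76470588235294*u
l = 0.43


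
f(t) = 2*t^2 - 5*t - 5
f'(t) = 4*t - 5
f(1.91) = -7.25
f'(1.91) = 2.64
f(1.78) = -7.56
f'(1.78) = 2.12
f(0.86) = -7.82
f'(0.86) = -1.56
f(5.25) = 23.88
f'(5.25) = 16.00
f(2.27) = -6.04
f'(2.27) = 4.08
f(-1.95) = 12.36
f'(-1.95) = -12.80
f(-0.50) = -2.00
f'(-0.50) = -7.00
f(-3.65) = 39.90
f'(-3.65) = -19.60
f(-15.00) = 520.00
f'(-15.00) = -65.00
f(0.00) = -5.00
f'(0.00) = -5.00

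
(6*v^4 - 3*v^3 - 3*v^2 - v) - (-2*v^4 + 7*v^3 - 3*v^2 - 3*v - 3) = 8*v^4 - 10*v^3 + 2*v + 3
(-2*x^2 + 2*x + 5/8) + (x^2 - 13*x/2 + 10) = -x^2 - 9*x/2 + 85/8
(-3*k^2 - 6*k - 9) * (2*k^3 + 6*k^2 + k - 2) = -6*k^5 - 30*k^4 - 57*k^3 - 54*k^2 + 3*k + 18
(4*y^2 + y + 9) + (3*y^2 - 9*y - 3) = 7*y^2 - 8*y + 6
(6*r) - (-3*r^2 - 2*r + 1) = 3*r^2 + 8*r - 1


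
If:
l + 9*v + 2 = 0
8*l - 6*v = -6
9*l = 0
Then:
No Solution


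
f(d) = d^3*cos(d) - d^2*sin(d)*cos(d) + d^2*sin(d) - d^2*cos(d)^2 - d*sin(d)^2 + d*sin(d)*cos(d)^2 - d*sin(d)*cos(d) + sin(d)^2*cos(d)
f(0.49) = -0.01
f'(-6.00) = 202.76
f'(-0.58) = 0.32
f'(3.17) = -62.05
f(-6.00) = -239.58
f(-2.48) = 4.23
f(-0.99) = -0.33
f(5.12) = 31.70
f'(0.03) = -0.00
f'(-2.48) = -14.81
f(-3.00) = 16.26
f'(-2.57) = -17.45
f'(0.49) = -0.03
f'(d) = -d^3*sin(d) + d^2*sin(d)^2 + 2*d^2*sin(d)*cos(d) - d^2*cos(d)^2 + 4*d^2*cos(d) - 2*d*sin(d)^2*cos(d) + d*sin(d)^2 - 4*d*sin(d)*cos(d) + 2*d*sin(d) + d*cos(d)^3 - 3*d*cos(d)^2 - sin(d)^3 - sin(d)^2 + 3*sin(d)*cos(d)^2 - sin(d)*cos(d)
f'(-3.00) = -32.07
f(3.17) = -42.64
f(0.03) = -0.00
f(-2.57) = 5.68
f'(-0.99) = 1.06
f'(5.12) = 160.40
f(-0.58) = -0.05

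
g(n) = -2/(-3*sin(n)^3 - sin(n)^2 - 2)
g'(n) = -2*(9*sin(n)^2*cos(n) + 2*sin(n)*cos(n))/(-3*sin(n)^3 - sin(n)^2 - 2)^2 = -2*(9*sin(n) + 2)*sin(n)*cos(n)/(3*sin(n)^3 + sin(n)^2 + 2)^2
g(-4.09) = 0.47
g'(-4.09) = 0.48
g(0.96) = 0.46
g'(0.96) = -0.47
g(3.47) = 1.00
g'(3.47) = 0.14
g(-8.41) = 2.26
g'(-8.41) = 6.49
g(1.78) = 0.35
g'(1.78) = 0.13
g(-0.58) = 1.11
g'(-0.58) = -0.82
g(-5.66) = 0.68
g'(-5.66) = -0.80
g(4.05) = 1.74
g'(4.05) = 3.73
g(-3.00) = 0.99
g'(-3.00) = -0.05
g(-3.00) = 0.99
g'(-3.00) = -0.05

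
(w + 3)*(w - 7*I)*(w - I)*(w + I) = w^4 + 3*w^3 - 7*I*w^3 + w^2 - 21*I*w^2 + 3*w - 7*I*w - 21*I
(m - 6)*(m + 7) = m^2 + m - 42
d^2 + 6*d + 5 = (d + 1)*(d + 5)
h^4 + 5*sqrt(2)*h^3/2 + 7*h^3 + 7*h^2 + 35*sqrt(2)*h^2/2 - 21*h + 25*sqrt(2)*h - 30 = (h + 2)*(h + 5)*(h - sqrt(2)/2)*(h + 3*sqrt(2))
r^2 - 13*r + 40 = (r - 8)*(r - 5)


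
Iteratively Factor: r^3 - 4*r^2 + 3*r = (r - 3)*(r^2 - r) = r*(r - 3)*(r - 1)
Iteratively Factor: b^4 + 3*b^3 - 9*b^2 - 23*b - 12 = (b + 1)*(b^3 + 2*b^2 - 11*b - 12) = (b - 3)*(b + 1)*(b^2 + 5*b + 4) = (b - 3)*(b + 1)*(b + 4)*(b + 1)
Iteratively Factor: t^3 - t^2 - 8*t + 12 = (t + 3)*(t^2 - 4*t + 4) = (t - 2)*(t + 3)*(t - 2)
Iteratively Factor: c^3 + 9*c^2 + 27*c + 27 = (c + 3)*(c^2 + 6*c + 9) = (c + 3)^2*(c + 3)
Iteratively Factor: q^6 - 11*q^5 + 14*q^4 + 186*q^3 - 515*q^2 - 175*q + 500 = (q + 4)*(q^5 - 15*q^4 + 74*q^3 - 110*q^2 - 75*q + 125) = (q - 5)*(q + 4)*(q^4 - 10*q^3 + 24*q^2 + 10*q - 25) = (q - 5)*(q + 1)*(q + 4)*(q^3 - 11*q^2 + 35*q - 25) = (q - 5)^2*(q + 1)*(q + 4)*(q^2 - 6*q + 5) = (q - 5)^3*(q + 1)*(q + 4)*(q - 1)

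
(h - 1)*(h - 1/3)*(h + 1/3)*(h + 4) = h^4 + 3*h^3 - 37*h^2/9 - h/3 + 4/9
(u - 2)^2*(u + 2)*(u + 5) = u^4 + 3*u^3 - 14*u^2 - 12*u + 40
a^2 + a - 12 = (a - 3)*(a + 4)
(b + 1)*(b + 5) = b^2 + 6*b + 5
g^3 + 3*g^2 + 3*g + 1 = (g + 1)^3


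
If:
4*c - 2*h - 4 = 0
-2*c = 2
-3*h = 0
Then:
No Solution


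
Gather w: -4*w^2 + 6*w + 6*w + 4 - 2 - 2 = -4*w^2 + 12*w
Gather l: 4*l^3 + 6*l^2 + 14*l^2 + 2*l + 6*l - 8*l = 4*l^3 + 20*l^2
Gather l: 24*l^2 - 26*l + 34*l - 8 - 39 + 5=24*l^2 + 8*l - 42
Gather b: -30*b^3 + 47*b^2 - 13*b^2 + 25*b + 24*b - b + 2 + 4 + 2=-30*b^3 + 34*b^2 + 48*b + 8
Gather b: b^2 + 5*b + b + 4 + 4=b^2 + 6*b + 8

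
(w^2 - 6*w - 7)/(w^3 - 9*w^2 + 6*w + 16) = (w - 7)/(w^2 - 10*w + 16)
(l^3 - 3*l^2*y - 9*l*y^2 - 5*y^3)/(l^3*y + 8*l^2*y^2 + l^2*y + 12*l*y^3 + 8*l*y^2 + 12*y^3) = (l^3 - 3*l^2*y - 9*l*y^2 - 5*y^3)/(y*(l^3 + 8*l^2*y + l^2 + 12*l*y^2 + 8*l*y + 12*y^2))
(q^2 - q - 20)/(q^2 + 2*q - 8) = (q - 5)/(q - 2)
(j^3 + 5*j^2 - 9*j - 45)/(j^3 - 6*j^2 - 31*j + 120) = (j + 3)/(j - 8)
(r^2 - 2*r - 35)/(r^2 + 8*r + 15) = (r - 7)/(r + 3)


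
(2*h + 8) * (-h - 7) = -2*h^2 - 22*h - 56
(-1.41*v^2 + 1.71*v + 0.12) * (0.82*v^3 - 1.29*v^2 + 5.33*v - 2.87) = -1.1562*v^5 + 3.2211*v^4 - 9.6228*v^3 + 13.0062*v^2 - 4.2681*v - 0.3444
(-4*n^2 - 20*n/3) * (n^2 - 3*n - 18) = -4*n^4 + 16*n^3/3 + 92*n^2 + 120*n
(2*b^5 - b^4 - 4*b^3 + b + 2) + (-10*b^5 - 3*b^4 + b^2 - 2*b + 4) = -8*b^5 - 4*b^4 - 4*b^3 + b^2 - b + 6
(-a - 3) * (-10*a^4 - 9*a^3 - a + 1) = 10*a^5 + 39*a^4 + 27*a^3 + a^2 + 2*a - 3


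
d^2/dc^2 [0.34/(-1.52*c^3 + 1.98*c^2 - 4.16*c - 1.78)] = ((3.1008*c - 1.3464)*(1.52*c^3 - 1.98*c^2 + 4.16*c + 1.78) - 0.34*(4.56*c^2 - 3.96*c + 4.16)*(9.12*c^2 - 7.92*c + 8.32))/(1.52*c^3 - 1.98*c^2 + 4.16*c + 1.78)^3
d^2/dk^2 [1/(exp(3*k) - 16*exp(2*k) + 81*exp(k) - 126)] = ((-9*exp(2*k) + 64*exp(k) - 81)*(exp(3*k) - 16*exp(2*k) + 81*exp(k) - 126) + 2*(3*exp(2*k) - 32*exp(k) + 81)^2*exp(k))*exp(k)/(exp(3*k) - 16*exp(2*k) + 81*exp(k) - 126)^3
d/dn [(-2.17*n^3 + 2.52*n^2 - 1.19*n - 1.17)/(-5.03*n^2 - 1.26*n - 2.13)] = (10.9151*n^4 + 5.4684*n^3 + 4.7054*n^2 - 22.5054*n + 1.0605)/(25.3009*n^4 + 12.6756*n^3 + 23.0154*n^2 + 5.3676*n + 4.5369)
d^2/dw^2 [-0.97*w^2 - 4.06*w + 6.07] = -1.94000000000000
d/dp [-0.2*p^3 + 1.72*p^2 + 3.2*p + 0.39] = -0.6*p^2 + 3.44*p + 3.2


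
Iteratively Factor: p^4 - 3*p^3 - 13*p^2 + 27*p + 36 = (p - 3)*(p^3 - 13*p - 12) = (p - 3)*(p + 3)*(p^2 - 3*p - 4) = (p - 3)*(p + 1)*(p + 3)*(p - 4)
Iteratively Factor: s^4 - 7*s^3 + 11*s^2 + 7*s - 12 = (s - 3)*(s^3 - 4*s^2 - s + 4) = (s - 4)*(s - 3)*(s^2 - 1) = (s - 4)*(s - 3)*(s + 1)*(s - 1)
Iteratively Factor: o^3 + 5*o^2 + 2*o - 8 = (o - 1)*(o^2 + 6*o + 8) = (o - 1)*(o + 4)*(o + 2)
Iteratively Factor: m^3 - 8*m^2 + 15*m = (m)*(m^2 - 8*m + 15) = m*(m - 3)*(m - 5)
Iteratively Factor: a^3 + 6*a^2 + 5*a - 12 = (a + 4)*(a^2 + 2*a - 3) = (a + 3)*(a + 4)*(a - 1)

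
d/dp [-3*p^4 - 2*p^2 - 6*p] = -12*p^3 - 4*p - 6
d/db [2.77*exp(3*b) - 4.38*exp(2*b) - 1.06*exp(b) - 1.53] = (8.31*exp(2*b) - 8.76*exp(b) - 1.06)*exp(b)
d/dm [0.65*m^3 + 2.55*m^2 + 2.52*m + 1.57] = 1.95*m^2 + 5.1*m + 2.52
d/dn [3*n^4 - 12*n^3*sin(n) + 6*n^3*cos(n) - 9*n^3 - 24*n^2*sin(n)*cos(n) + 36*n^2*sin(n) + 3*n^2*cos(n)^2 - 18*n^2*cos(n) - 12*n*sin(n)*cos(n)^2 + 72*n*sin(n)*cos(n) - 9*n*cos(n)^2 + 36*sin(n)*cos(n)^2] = -6*n^3*sin(n) - 12*n^3*cos(n) + 12*n^3 - 18*n^2*sin(n) - 3*n^2*sin(2*n) + 54*n^2*cos(n) - 24*n^2*cos(2*n) - 27*n^2 + 72*n*sin(n) - 15*n*sin(2*n) - 39*n*cos(n) + 75*n*cos(2*n) - 9*n*cos(3*n) + 3*n - 3*sin(n) + 36*sin(2*n) - 3*sin(3*n) + 9*cos(n) - 9*cos(2*n)/2 + 27*cos(3*n) - 9/2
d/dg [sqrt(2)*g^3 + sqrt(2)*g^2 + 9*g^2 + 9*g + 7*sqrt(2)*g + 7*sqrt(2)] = 3*sqrt(2)*g^2 + 2*sqrt(2)*g + 18*g + 9 + 7*sqrt(2)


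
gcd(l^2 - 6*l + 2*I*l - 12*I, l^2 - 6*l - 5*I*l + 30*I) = l - 6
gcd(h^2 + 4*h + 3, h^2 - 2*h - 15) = h + 3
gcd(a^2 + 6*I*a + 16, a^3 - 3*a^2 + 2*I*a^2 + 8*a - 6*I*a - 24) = a - 2*I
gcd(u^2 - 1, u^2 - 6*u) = 1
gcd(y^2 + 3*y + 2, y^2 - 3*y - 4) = y + 1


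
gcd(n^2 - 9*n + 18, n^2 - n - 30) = n - 6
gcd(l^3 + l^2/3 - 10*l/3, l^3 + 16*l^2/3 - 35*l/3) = l^2 - 5*l/3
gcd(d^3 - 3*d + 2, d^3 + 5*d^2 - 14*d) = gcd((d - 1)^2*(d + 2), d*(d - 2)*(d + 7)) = 1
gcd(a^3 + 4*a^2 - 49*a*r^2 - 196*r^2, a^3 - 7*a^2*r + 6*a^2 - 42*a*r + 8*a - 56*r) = -a^2 + 7*a*r - 4*a + 28*r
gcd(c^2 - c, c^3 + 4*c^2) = c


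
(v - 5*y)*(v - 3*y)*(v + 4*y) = v^3 - 4*v^2*y - 17*v*y^2 + 60*y^3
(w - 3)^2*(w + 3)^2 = w^4 - 18*w^2 + 81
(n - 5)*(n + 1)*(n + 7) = n^3 + 3*n^2 - 33*n - 35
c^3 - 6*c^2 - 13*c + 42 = (c - 7)*(c - 2)*(c + 3)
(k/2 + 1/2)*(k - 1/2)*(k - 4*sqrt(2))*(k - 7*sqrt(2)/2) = k^4/2 - 15*sqrt(2)*k^3/4 + k^3/4 - 15*sqrt(2)*k^2/8 + 55*k^2/4 + 15*sqrt(2)*k/8 + 7*k - 7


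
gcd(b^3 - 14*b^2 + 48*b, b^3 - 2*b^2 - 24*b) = b^2 - 6*b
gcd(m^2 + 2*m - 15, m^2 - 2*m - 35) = m + 5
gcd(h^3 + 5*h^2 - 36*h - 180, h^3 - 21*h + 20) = h + 5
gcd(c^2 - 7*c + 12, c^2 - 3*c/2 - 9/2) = c - 3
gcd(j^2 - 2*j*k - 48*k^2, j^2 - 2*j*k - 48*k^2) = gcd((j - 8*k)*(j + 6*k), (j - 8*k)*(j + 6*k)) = j^2 - 2*j*k - 48*k^2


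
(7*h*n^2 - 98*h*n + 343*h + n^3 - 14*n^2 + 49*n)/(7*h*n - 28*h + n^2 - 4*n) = (n^2 - 14*n + 49)/(n - 4)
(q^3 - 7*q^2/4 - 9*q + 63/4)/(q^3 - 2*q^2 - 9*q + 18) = (q - 7/4)/(q - 2)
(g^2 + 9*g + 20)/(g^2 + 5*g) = (g + 4)/g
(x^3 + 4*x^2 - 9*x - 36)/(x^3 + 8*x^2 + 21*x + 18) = (x^2 + x - 12)/(x^2 + 5*x + 6)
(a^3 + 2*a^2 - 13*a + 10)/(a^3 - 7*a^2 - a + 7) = (a^2 + 3*a - 10)/(a^2 - 6*a - 7)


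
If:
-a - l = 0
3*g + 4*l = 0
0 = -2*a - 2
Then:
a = -1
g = -4/3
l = 1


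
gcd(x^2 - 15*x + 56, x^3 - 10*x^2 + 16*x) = x - 8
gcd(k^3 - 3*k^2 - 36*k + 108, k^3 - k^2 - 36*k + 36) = k^2 - 36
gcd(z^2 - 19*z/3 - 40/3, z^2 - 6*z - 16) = z - 8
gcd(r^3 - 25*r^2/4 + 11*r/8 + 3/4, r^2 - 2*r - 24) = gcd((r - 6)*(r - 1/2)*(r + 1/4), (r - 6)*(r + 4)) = r - 6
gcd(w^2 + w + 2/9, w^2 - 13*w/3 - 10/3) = w + 2/3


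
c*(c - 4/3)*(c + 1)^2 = c^4 + 2*c^3/3 - 5*c^2/3 - 4*c/3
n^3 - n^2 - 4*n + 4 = (n - 2)*(n - 1)*(n + 2)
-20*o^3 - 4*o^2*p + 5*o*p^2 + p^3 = (-2*o + p)*(2*o + p)*(5*o + p)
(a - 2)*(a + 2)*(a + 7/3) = a^3 + 7*a^2/3 - 4*a - 28/3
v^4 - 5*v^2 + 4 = (v - 2)*(v - 1)*(v + 1)*(v + 2)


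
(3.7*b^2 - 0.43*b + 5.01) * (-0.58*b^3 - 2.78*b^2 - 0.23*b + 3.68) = -2.146*b^5 - 10.0366*b^4 - 2.5614*b^3 - 0.212899999999996*b^2 - 2.7347*b + 18.4368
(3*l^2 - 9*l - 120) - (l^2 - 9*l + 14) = 2*l^2 - 134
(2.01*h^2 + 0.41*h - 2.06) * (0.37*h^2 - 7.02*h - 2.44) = 0.7437*h^4 - 13.9585*h^3 - 8.5448*h^2 + 13.4608*h + 5.0264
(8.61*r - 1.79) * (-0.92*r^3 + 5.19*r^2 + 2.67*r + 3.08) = -7.9212*r^4 + 46.3327*r^3 + 13.6986*r^2 + 21.7395*r - 5.5132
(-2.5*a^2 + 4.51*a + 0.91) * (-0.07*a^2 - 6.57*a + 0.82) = 0.175*a^4 + 16.1093*a^3 - 31.7444*a^2 - 2.2805*a + 0.7462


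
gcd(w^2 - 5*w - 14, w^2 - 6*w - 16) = w + 2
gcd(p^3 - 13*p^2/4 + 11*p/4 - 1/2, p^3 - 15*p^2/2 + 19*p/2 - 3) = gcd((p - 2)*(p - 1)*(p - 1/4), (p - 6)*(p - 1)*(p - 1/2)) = p - 1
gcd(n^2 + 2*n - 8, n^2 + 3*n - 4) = n + 4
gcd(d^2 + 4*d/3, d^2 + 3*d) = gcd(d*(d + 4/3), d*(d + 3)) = d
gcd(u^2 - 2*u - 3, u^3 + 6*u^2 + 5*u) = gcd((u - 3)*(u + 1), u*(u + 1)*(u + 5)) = u + 1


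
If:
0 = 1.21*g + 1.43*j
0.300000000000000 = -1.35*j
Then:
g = 0.26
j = -0.22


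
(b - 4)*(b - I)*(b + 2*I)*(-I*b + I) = -I*b^4 + b^3 + 5*I*b^3 - 5*b^2 - 6*I*b^2 + 4*b + 10*I*b - 8*I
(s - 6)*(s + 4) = s^2 - 2*s - 24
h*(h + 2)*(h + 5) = h^3 + 7*h^2 + 10*h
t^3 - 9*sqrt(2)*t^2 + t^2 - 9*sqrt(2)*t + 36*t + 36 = (t + 1)*(t - 6*sqrt(2))*(t - 3*sqrt(2))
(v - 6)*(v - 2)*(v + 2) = v^3 - 6*v^2 - 4*v + 24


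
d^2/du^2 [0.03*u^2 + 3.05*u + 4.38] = 0.0600000000000000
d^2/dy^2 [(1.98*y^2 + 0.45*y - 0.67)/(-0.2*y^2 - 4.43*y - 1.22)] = (-1.11022302462516e-16*y^4 + 3.47256*y^3 + 3.05952000000002*y^2 + 4.22052000000001*y + 24.940482)/(0.008*y^6 + 0.5316*y^5 + 11.92134*y^4 + 93.423827*y^3 + 72.720174*y^2 + 19.780836*y + 1.815848)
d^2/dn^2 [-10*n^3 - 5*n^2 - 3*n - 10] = -60*n - 10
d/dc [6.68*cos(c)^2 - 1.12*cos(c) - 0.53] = (1.12 - 13.36*cos(c))*sin(c)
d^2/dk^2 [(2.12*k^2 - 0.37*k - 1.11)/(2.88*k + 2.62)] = (7.105427357601e-15*k + 16.275232)/(23.887872*k^3 + 65.193984*k^2 + 59.308416*k + 17.984728)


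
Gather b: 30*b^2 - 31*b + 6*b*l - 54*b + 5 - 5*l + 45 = 30*b^2 + b*(6*l - 85) - 5*l + 50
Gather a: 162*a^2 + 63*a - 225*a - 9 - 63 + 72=162*a^2 - 162*a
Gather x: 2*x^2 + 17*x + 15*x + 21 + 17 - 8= 2*x^2 + 32*x + 30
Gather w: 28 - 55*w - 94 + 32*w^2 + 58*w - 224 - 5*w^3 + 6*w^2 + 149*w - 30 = -5*w^3 + 38*w^2 + 152*w - 320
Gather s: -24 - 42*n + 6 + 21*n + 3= -21*n - 15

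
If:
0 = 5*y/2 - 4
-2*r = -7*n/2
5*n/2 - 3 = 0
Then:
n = 6/5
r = 21/10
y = 8/5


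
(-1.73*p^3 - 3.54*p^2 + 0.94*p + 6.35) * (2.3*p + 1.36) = -3.979*p^4 - 10.4948*p^3 - 2.6524*p^2 + 15.8834*p + 8.636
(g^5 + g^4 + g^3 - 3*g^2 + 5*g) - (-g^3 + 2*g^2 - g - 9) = g^5 + g^4 + 2*g^3 - 5*g^2 + 6*g + 9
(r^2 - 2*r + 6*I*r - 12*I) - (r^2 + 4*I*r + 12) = -2*r + 2*I*r - 12 - 12*I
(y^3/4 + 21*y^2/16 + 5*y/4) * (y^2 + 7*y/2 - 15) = y^5/4 + 35*y^4/16 + 67*y^3/32 - 245*y^2/16 - 75*y/4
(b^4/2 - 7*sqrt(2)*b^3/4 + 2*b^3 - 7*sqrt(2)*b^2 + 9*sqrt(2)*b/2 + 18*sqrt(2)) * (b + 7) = b^5/2 - 7*sqrt(2)*b^4/4 + 11*b^4/2 - 77*sqrt(2)*b^3/4 + 14*b^3 - 89*sqrt(2)*b^2/2 + 99*sqrt(2)*b/2 + 126*sqrt(2)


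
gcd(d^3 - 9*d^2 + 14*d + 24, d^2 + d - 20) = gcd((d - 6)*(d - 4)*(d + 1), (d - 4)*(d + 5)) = d - 4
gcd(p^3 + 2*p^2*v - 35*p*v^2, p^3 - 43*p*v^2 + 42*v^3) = p + 7*v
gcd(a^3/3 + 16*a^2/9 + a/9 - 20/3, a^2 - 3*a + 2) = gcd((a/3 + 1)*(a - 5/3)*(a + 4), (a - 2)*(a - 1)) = 1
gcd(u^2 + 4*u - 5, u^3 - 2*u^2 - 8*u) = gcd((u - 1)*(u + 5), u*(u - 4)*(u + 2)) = 1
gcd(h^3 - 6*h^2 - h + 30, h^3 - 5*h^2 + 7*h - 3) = h - 3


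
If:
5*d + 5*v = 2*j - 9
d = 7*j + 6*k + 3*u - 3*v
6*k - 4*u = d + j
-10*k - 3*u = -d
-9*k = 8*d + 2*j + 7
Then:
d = -7493/12938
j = -9119/12938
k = -688/6469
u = 2089/12938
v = -19443/12938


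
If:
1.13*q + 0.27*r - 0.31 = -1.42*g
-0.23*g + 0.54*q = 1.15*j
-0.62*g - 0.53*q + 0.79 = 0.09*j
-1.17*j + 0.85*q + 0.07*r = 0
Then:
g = 0.64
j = 0.20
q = 0.71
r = -5.18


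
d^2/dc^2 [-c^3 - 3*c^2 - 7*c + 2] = -6*c - 6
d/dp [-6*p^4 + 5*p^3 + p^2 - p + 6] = -24*p^3 + 15*p^2 + 2*p - 1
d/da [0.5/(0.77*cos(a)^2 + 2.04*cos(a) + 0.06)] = (0.77*cos(a) + 1.02)*sin(a)/(0.77*cos(a)^2 + 2.04*cos(a) + 0.06)^2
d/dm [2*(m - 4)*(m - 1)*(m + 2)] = 6*m^2 - 12*m - 12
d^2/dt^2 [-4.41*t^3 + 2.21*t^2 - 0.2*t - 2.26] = 4.42 - 26.46*t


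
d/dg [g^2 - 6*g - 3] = 2*g - 6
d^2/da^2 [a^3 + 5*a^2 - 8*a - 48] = 6*a + 10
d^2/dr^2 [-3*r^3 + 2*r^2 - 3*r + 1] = 4 - 18*r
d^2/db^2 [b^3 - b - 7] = 6*b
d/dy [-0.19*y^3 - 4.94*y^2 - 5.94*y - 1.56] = -0.57*y^2 - 9.88*y - 5.94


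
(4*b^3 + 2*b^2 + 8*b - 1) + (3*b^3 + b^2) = 7*b^3 + 3*b^2 + 8*b - 1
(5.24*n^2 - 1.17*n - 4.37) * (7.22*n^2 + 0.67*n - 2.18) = 37.8328*n^4 - 4.9366*n^3 - 43.7585*n^2 - 0.3773*n + 9.5266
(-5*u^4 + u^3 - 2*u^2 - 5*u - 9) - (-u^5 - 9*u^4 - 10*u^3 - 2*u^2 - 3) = u^5 + 4*u^4 + 11*u^3 - 5*u - 6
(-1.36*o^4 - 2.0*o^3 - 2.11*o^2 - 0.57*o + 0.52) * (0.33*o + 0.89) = -0.4488*o^5 - 1.8704*o^4 - 2.4763*o^3 - 2.066*o^2 - 0.3357*o + 0.4628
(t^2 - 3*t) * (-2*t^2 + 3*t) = -2*t^4 + 9*t^3 - 9*t^2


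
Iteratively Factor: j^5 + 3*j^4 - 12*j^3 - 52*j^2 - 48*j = (j - 4)*(j^4 + 7*j^3 + 16*j^2 + 12*j) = (j - 4)*(j + 3)*(j^3 + 4*j^2 + 4*j) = j*(j - 4)*(j + 3)*(j^2 + 4*j + 4) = j*(j - 4)*(j + 2)*(j + 3)*(j + 2)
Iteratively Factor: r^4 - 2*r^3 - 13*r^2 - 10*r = (r + 2)*(r^3 - 4*r^2 - 5*r) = (r + 1)*(r + 2)*(r^2 - 5*r) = r*(r + 1)*(r + 2)*(r - 5)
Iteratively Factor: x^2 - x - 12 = (x - 4)*(x + 3)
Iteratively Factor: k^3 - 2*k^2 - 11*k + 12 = (k - 4)*(k^2 + 2*k - 3) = (k - 4)*(k - 1)*(k + 3)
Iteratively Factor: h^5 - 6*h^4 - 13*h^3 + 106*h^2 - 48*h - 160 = (h - 2)*(h^4 - 4*h^3 - 21*h^2 + 64*h + 80) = (h - 2)*(h + 1)*(h^3 - 5*h^2 - 16*h + 80) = (h - 5)*(h - 2)*(h + 1)*(h^2 - 16) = (h - 5)*(h - 2)*(h + 1)*(h + 4)*(h - 4)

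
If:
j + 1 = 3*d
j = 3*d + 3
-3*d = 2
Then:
No Solution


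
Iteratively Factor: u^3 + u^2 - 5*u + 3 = (u + 3)*(u^2 - 2*u + 1) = (u - 1)*(u + 3)*(u - 1)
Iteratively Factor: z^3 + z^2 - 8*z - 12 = (z + 2)*(z^2 - z - 6) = (z + 2)^2*(z - 3)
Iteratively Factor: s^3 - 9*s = (s + 3)*(s^2 - 3*s) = (s - 3)*(s + 3)*(s)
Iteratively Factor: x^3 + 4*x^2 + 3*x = (x)*(x^2 + 4*x + 3) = x*(x + 3)*(x + 1)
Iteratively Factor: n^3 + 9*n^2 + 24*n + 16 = (n + 1)*(n^2 + 8*n + 16) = (n + 1)*(n + 4)*(n + 4)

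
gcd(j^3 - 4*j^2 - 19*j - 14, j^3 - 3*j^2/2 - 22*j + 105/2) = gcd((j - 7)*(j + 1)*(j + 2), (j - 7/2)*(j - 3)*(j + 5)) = 1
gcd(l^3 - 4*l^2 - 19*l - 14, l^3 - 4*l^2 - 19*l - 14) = l^3 - 4*l^2 - 19*l - 14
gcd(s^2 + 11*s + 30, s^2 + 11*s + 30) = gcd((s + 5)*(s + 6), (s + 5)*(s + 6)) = s^2 + 11*s + 30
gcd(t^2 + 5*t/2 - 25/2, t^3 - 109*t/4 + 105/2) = t - 5/2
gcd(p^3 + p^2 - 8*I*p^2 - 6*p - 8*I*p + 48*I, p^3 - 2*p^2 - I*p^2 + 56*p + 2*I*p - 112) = p^2 + p*(-2 - 8*I) + 16*I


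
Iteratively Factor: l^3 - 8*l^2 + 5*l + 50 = (l + 2)*(l^2 - 10*l + 25) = (l - 5)*(l + 2)*(l - 5)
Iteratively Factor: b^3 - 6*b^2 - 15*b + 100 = (b - 5)*(b^2 - b - 20) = (b - 5)^2*(b + 4)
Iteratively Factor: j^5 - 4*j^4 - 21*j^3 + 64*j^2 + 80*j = (j - 5)*(j^4 + j^3 - 16*j^2 - 16*j) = (j - 5)*(j + 1)*(j^3 - 16*j) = j*(j - 5)*(j + 1)*(j^2 - 16) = j*(j - 5)*(j + 1)*(j + 4)*(j - 4)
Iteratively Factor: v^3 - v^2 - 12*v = (v + 3)*(v^2 - 4*v) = (v - 4)*(v + 3)*(v)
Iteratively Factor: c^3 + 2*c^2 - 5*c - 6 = (c + 3)*(c^2 - c - 2) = (c - 2)*(c + 3)*(c + 1)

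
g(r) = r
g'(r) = 1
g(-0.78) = -0.78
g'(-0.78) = 1.00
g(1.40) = 1.40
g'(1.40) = 1.00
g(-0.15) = -0.15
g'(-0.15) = 1.00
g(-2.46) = -2.46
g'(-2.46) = 1.00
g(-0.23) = -0.23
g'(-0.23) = 1.00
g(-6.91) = -6.91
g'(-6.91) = 1.00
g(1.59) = 1.59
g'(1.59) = 1.00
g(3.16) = 3.16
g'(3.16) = 1.00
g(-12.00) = -12.00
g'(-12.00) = 1.00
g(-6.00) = -6.00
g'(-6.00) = 1.00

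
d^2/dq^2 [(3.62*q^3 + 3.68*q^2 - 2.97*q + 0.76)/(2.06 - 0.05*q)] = (-0.0181*q^3 + 2.23716*q^2 - 92.170992*q - 30.624876)/(0.000125*q^3 - 0.01545*q^2 + 0.63654*q - 8.741816)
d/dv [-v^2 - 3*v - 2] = -2*v - 3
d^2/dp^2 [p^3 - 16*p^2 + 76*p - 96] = 6*p - 32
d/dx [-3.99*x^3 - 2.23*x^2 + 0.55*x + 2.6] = -11.97*x^2 - 4.46*x + 0.55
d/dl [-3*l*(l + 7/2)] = -6*l - 21/2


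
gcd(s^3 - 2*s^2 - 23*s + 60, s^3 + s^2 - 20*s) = s^2 + s - 20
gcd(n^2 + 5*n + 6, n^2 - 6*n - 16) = n + 2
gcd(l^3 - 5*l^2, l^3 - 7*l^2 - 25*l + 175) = l - 5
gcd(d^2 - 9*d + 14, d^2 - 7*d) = d - 7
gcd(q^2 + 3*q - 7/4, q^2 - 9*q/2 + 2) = q - 1/2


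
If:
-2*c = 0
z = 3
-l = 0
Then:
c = 0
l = 0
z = 3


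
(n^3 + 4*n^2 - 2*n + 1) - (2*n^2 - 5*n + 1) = n^3 + 2*n^2 + 3*n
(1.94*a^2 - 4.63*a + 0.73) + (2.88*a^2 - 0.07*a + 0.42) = 4.82*a^2 - 4.7*a + 1.15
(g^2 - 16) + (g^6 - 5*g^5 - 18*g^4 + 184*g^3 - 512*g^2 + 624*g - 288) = g^6 - 5*g^5 - 18*g^4 + 184*g^3 - 511*g^2 + 624*g - 304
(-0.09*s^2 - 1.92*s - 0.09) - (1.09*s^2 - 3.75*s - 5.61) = -1.18*s^2 + 1.83*s + 5.52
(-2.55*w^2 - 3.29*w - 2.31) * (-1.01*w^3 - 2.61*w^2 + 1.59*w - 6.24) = 2.5755*w^5 + 9.9784*w^4 + 6.8655*w^3 + 16.71*w^2 + 16.8567*w + 14.4144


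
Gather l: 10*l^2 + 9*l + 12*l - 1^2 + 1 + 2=10*l^2 + 21*l + 2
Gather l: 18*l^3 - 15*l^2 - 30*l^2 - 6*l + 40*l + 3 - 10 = 18*l^3 - 45*l^2 + 34*l - 7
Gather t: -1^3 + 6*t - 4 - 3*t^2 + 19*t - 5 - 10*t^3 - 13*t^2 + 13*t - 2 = -10*t^3 - 16*t^2 + 38*t - 12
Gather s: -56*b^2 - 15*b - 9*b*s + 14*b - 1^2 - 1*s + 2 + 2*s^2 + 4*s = -56*b^2 - b + 2*s^2 + s*(3 - 9*b) + 1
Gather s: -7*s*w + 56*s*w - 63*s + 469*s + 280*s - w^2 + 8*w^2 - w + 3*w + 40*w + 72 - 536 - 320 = s*(49*w + 686) + 7*w^2 + 42*w - 784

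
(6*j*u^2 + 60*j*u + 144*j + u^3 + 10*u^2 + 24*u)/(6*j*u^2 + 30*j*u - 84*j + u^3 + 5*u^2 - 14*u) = (u^2 + 10*u + 24)/(u^2 + 5*u - 14)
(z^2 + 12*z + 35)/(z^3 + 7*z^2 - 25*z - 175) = 1/(z - 5)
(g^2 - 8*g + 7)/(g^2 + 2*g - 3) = (g - 7)/(g + 3)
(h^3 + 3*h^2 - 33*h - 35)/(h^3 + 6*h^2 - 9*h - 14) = (h - 5)/(h - 2)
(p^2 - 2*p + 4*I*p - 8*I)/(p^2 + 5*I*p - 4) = (p - 2)/(p + I)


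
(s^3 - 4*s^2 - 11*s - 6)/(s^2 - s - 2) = (s^2 - 5*s - 6)/(s - 2)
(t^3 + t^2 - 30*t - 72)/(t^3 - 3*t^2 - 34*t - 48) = (t^2 - 2*t - 24)/(t^2 - 6*t - 16)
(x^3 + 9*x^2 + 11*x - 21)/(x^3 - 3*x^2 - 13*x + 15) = (x + 7)/(x - 5)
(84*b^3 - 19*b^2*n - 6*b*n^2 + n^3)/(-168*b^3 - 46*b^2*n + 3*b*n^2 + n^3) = (-3*b + n)/(6*b + n)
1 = 1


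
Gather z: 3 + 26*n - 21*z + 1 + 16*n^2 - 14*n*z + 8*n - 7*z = 16*n^2 + 34*n + z*(-14*n - 28) + 4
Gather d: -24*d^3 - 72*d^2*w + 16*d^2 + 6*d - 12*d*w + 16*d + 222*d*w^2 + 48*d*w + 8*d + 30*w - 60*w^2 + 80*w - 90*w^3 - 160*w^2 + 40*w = -24*d^3 + d^2*(16 - 72*w) + d*(222*w^2 + 36*w + 30) - 90*w^3 - 220*w^2 + 150*w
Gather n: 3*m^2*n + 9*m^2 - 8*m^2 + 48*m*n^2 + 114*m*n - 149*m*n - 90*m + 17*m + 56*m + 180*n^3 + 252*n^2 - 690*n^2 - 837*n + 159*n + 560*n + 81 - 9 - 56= m^2 - 17*m + 180*n^3 + n^2*(48*m - 438) + n*(3*m^2 - 35*m - 118) + 16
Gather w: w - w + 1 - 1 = 0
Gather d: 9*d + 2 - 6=9*d - 4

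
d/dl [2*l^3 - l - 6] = 6*l^2 - 1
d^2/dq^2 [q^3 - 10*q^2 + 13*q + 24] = 6*q - 20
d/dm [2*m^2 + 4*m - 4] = 4*m + 4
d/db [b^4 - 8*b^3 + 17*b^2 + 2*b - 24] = 4*b^3 - 24*b^2 + 34*b + 2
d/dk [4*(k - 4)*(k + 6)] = 8*k + 8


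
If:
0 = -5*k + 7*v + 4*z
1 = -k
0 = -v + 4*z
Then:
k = -1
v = -5/8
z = -5/32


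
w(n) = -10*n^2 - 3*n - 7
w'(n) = -20*n - 3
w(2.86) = -97.38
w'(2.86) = -60.20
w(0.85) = -16.78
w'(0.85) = -20.00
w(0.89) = -17.59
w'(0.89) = -20.80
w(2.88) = -98.58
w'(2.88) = -60.60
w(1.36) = -29.58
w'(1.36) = -30.20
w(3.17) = -117.00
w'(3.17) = -66.40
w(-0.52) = -8.14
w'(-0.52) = 7.40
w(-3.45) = -115.68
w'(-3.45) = 66.00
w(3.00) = -106.00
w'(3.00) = -63.00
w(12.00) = -1483.00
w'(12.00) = -243.00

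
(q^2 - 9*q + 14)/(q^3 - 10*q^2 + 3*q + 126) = (q - 2)/(q^2 - 3*q - 18)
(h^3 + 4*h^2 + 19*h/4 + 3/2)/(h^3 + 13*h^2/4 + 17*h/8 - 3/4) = 2*(2*h + 1)/(4*h - 1)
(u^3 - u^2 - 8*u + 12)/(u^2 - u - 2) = (u^2 + u - 6)/(u + 1)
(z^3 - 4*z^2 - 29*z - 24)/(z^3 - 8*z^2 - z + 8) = (z + 3)/(z - 1)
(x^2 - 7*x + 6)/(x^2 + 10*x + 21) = (x^2 - 7*x + 6)/(x^2 + 10*x + 21)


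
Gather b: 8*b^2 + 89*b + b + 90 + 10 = 8*b^2 + 90*b + 100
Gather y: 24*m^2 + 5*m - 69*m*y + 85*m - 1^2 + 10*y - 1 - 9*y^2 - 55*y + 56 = 24*m^2 + 90*m - 9*y^2 + y*(-69*m - 45) + 54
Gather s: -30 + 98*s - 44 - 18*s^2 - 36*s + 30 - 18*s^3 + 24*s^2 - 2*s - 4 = -18*s^3 + 6*s^2 + 60*s - 48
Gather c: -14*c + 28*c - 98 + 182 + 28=14*c + 112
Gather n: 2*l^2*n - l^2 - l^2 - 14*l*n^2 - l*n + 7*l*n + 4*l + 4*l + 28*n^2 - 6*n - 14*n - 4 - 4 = -2*l^2 + 8*l + n^2*(28 - 14*l) + n*(2*l^2 + 6*l - 20) - 8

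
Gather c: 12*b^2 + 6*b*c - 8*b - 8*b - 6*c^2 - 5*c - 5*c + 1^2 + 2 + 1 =12*b^2 - 16*b - 6*c^2 + c*(6*b - 10) + 4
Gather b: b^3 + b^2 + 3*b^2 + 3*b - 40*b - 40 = b^3 + 4*b^2 - 37*b - 40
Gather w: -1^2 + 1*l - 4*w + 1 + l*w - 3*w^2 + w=l - 3*w^2 + w*(l - 3)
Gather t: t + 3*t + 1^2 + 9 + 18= 4*t + 28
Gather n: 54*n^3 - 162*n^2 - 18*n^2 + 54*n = 54*n^3 - 180*n^2 + 54*n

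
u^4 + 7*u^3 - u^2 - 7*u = u*(u - 1)*(u + 1)*(u + 7)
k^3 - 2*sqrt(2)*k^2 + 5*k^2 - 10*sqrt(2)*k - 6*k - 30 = (k + 5)*(k - 3*sqrt(2))*(k + sqrt(2))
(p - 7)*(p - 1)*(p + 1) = p^3 - 7*p^2 - p + 7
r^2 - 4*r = r*(r - 4)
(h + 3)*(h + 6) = h^2 + 9*h + 18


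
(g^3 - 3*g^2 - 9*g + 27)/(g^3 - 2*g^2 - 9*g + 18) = (g - 3)/(g - 2)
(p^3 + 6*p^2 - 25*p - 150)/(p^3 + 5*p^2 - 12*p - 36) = (p^2 - 25)/(p^2 - p - 6)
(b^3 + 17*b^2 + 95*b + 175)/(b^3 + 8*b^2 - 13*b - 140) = (b + 5)/(b - 4)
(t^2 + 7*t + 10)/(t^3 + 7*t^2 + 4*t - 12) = (t + 5)/(t^2 + 5*t - 6)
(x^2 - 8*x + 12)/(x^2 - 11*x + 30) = (x - 2)/(x - 5)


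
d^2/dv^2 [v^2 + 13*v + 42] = 2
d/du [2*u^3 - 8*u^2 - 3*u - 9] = 6*u^2 - 16*u - 3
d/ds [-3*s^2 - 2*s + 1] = -6*s - 2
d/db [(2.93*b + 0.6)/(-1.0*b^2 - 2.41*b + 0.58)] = (2.93*b^2 + 1.2*b + 3.1454)/(1.0*b^4 + 4.82*b^3 + 4.6481*b^2 - 2.7956*b + 0.3364)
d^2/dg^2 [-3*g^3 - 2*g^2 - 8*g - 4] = -18*g - 4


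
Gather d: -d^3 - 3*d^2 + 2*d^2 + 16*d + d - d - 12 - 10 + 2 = -d^3 - d^2 + 16*d - 20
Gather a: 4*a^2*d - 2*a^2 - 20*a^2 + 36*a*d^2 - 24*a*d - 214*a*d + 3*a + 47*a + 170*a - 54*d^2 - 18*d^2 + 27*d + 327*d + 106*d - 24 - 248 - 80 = a^2*(4*d - 22) + a*(36*d^2 - 238*d + 220) - 72*d^2 + 460*d - 352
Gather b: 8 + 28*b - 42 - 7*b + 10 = 21*b - 24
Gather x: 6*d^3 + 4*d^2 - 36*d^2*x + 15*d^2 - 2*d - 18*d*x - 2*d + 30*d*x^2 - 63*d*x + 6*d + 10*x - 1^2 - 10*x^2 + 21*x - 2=6*d^3 + 19*d^2 + 2*d + x^2*(30*d - 10) + x*(-36*d^2 - 81*d + 31) - 3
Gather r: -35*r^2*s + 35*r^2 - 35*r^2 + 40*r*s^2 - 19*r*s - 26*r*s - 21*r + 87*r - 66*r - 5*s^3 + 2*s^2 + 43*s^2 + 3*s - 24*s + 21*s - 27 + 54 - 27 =-35*r^2*s + r*(40*s^2 - 45*s) - 5*s^3 + 45*s^2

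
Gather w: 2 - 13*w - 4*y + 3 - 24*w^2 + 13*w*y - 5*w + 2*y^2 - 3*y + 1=-24*w^2 + w*(13*y - 18) + 2*y^2 - 7*y + 6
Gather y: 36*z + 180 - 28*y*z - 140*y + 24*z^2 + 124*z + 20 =y*(-28*z - 140) + 24*z^2 + 160*z + 200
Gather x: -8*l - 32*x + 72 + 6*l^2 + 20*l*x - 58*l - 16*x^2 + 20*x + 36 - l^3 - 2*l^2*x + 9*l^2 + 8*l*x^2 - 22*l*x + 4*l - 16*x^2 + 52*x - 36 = -l^3 + 15*l^2 - 62*l + x^2*(8*l - 32) + x*(-2*l^2 - 2*l + 40) + 72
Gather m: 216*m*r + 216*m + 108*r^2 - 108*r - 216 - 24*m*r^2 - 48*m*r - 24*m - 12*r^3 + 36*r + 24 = m*(-24*r^2 + 168*r + 192) - 12*r^3 + 108*r^2 - 72*r - 192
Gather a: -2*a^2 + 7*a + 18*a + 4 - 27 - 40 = -2*a^2 + 25*a - 63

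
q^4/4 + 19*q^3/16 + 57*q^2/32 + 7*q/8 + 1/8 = (q/4 + 1/2)*(q + 1/4)*(q + 1/2)*(q + 2)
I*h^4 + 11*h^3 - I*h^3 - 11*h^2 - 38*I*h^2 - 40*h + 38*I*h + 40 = (h - 5*I)*(h - 4*I)*(h - 2*I)*(I*h - I)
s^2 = s^2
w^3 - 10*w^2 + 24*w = w*(w - 6)*(w - 4)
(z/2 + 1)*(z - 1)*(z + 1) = z^3/2 + z^2 - z/2 - 1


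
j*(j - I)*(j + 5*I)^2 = j^4 + 9*I*j^3 - 15*j^2 + 25*I*j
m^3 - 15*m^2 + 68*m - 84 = (m - 7)*(m - 6)*(m - 2)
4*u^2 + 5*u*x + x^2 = (u + x)*(4*u + x)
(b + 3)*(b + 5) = b^2 + 8*b + 15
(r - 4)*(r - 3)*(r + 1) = r^3 - 6*r^2 + 5*r + 12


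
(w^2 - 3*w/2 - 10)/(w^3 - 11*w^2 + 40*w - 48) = (w + 5/2)/(w^2 - 7*w + 12)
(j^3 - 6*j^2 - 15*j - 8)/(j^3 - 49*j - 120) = (j^2 + 2*j + 1)/(j^2 + 8*j + 15)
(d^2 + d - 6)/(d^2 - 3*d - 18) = (d - 2)/(d - 6)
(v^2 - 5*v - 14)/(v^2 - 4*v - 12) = (v - 7)/(v - 6)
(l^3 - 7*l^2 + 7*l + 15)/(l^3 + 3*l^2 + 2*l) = (l^2 - 8*l + 15)/(l*(l + 2))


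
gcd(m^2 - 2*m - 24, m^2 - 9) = 1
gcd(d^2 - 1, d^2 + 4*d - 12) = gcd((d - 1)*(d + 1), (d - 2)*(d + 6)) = 1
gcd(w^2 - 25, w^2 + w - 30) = w - 5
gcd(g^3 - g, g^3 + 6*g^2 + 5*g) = g^2 + g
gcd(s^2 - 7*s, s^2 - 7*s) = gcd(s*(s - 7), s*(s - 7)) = s^2 - 7*s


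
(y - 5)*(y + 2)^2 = y^3 - y^2 - 16*y - 20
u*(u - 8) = u^2 - 8*u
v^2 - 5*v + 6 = (v - 3)*(v - 2)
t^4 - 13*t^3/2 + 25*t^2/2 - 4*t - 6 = (t - 3)*(t - 2)^2*(t + 1/2)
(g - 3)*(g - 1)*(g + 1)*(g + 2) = g^4 - g^3 - 7*g^2 + g + 6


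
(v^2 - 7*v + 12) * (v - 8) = v^3 - 15*v^2 + 68*v - 96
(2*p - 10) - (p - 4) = p - 6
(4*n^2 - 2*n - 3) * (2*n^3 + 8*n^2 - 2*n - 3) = 8*n^5 + 28*n^4 - 30*n^3 - 32*n^2 + 12*n + 9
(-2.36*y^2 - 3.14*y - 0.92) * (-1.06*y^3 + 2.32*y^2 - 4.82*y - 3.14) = 2.5016*y^5 - 2.1468*y^4 + 5.0656*y^3 + 20.4108*y^2 + 14.294*y + 2.8888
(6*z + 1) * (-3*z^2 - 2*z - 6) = -18*z^3 - 15*z^2 - 38*z - 6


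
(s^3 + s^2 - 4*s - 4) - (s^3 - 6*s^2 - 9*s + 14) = 7*s^2 + 5*s - 18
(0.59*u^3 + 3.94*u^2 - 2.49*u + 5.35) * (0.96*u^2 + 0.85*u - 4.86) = 0.5664*u^5 + 4.2839*u^4 - 1.9088*u^3 - 16.1289*u^2 + 16.6489*u - 26.001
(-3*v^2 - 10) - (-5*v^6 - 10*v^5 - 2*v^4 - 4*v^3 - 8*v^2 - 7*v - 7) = 5*v^6 + 10*v^5 + 2*v^4 + 4*v^3 + 5*v^2 + 7*v - 3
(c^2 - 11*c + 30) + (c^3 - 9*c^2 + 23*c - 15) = c^3 - 8*c^2 + 12*c + 15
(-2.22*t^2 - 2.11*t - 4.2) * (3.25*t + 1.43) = -7.215*t^3 - 10.0321*t^2 - 16.6673*t - 6.006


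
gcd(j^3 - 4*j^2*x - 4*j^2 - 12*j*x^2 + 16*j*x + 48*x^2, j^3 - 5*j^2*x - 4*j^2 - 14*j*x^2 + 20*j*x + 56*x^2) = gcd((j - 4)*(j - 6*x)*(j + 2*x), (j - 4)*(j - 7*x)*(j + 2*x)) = j^2 + 2*j*x - 4*j - 8*x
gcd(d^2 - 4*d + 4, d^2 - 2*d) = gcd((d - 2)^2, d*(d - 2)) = d - 2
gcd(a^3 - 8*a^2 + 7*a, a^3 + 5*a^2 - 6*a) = a^2 - a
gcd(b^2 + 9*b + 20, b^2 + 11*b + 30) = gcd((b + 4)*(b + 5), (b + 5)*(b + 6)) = b + 5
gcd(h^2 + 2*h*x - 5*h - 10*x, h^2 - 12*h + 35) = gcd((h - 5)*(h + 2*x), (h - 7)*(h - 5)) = h - 5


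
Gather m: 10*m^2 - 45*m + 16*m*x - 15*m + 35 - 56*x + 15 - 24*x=10*m^2 + m*(16*x - 60) - 80*x + 50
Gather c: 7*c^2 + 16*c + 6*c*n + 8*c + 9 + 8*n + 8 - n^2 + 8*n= 7*c^2 + c*(6*n + 24) - n^2 + 16*n + 17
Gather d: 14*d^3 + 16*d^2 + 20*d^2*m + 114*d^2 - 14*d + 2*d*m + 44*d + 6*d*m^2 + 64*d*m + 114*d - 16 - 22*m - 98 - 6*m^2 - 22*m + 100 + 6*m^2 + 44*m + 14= 14*d^3 + d^2*(20*m + 130) + d*(6*m^2 + 66*m + 144)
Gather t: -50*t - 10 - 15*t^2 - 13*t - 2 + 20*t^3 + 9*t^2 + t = 20*t^3 - 6*t^2 - 62*t - 12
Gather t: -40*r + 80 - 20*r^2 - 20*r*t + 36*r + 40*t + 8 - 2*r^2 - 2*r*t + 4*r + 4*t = -22*r^2 + t*(44 - 22*r) + 88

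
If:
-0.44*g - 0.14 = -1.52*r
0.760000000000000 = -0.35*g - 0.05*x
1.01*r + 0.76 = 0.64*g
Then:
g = 2.45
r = 0.80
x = -32.38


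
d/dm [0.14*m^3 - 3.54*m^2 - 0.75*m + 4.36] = 0.42*m^2 - 7.08*m - 0.75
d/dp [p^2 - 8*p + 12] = 2*p - 8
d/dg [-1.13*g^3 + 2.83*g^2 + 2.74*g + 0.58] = -3.39*g^2 + 5.66*g + 2.74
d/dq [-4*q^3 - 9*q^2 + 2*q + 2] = -12*q^2 - 18*q + 2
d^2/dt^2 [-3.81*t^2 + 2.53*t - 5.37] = -7.62000000000000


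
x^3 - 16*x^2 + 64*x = x*(x - 8)^2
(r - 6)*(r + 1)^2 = r^3 - 4*r^2 - 11*r - 6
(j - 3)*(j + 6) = j^2 + 3*j - 18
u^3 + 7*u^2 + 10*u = u*(u + 2)*(u + 5)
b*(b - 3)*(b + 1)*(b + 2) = b^4 - 7*b^2 - 6*b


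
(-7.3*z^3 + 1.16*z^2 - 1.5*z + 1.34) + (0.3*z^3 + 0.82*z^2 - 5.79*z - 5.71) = -7.0*z^3 + 1.98*z^2 - 7.29*z - 4.37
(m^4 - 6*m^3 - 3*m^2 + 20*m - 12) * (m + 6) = m^5 - 39*m^3 + 2*m^2 + 108*m - 72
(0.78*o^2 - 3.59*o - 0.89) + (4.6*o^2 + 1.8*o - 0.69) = 5.38*o^2 - 1.79*o - 1.58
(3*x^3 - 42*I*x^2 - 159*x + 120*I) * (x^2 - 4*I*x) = 3*x^5 - 54*I*x^4 - 327*x^3 + 756*I*x^2 + 480*x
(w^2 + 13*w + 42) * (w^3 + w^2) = w^5 + 14*w^4 + 55*w^3 + 42*w^2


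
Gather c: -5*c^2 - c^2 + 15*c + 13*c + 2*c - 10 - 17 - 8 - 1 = -6*c^2 + 30*c - 36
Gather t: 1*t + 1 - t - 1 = 0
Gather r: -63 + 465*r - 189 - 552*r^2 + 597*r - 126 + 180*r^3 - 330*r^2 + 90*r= 180*r^3 - 882*r^2 + 1152*r - 378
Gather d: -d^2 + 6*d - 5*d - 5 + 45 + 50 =-d^2 + d + 90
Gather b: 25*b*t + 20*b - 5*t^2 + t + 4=b*(25*t + 20) - 5*t^2 + t + 4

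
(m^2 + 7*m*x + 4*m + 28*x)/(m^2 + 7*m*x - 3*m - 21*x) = (m + 4)/(m - 3)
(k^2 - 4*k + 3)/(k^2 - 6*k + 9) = (k - 1)/(k - 3)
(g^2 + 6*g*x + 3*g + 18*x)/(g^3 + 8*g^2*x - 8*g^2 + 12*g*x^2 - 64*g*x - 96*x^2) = (g + 3)/(g^2 + 2*g*x - 8*g - 16*x)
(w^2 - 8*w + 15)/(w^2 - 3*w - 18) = (-w^2 + 8*w - 15)/(-w^2 + 3*w + 18)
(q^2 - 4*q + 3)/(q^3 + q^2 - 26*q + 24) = (q - 3)/(q^2 + 2*q - 24)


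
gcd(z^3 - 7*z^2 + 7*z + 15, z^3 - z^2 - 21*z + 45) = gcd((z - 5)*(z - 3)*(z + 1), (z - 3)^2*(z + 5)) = z - 3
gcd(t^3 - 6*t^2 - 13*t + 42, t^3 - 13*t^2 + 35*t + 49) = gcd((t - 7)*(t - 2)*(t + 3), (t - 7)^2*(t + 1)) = t - 7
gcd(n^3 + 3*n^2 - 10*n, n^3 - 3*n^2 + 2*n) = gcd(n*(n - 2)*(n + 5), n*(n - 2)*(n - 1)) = n^2 - 2*n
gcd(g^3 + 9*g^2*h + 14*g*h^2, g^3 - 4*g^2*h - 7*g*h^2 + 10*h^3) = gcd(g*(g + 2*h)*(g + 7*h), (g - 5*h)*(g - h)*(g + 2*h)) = g + 2*h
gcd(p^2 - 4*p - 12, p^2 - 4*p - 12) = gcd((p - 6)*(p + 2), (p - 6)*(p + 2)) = p^2 - 4*p - 12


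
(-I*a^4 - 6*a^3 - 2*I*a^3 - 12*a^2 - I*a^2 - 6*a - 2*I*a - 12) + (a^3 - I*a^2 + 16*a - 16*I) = -I*a^4 - 5*a^3 - 2*I*a^3 - 12*a^2 - 2*I*a^2 + 10*a - 2*I*a - 12 - 16*I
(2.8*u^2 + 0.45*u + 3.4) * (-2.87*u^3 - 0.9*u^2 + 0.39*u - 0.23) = -8.036*u^5 - 3.8115*u^4 - 9.071*u^3 - 3.5285*u^2 + 1.2225*u - 0.782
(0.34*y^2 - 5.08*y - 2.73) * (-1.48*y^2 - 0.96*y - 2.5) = -0.5032*y^4 + 7.192*y^3 + 8.0672*y^2 + 15.3208*y + 6.825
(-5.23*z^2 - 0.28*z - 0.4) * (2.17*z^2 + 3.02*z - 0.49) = -11.3491*z^4 - 16.4022*z^3 + 0.8491*z^2 - 1.0708*z + 0.196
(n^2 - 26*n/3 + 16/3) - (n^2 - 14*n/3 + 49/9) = -4*n - 1/9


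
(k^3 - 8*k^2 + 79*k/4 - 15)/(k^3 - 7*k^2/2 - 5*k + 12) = (k - 5/2)/(k + 2)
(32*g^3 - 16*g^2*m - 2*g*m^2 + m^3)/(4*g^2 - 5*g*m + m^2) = (8*g^2 - 2*g*m - m^2)/(g - m)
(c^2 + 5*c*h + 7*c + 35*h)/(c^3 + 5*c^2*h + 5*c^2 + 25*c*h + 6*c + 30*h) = (c + 7)/(c^2 + 5*c + 6)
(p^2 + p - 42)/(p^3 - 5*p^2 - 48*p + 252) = 1/(p - 6)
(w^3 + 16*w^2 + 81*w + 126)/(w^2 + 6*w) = w + 10 + 21/w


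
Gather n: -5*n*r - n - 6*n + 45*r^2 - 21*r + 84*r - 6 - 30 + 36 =n*(-5*r - 7) + 45*r^2 + 63*r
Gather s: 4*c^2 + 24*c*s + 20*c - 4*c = 4*c^2 + 24*c*s + 16*c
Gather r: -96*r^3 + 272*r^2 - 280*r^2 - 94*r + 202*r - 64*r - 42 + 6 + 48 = -96*r^3 - 8*r^2 + 44*r + 12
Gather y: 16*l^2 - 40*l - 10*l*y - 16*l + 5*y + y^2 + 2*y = 16*l^2 - 56*l + y^2 + y*(7 - 10*l)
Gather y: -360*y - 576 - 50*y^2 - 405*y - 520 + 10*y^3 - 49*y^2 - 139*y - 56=10*y^3 - 99*y^2 - 904*y - 1152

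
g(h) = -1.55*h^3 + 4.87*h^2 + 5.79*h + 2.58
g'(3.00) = -6.84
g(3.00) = 21.93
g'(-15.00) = -1186.56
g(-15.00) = 6242.73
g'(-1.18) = -12.18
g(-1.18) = 5.08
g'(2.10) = 5.74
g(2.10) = 21.86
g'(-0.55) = -0.97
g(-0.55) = 1.13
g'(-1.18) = -12.18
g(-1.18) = 5.08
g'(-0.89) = -6.56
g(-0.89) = 2.38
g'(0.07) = 6.45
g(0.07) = 3.01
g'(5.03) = -62.87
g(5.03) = -42.34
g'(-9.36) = -492.76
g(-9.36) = 1646.08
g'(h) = -4.65*h^2 + 9.74*h + 5.79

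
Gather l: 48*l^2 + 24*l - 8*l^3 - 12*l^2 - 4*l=-8*l^3 + 36*l^2 + 20*l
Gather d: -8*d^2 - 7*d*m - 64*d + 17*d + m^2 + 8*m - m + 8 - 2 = -8*d^2 + d*(-7*m - 47) + m^2 + 7*m + 6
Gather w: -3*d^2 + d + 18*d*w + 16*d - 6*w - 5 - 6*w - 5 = -3*d^2 + 17*d + w*(18*d - 12) - 10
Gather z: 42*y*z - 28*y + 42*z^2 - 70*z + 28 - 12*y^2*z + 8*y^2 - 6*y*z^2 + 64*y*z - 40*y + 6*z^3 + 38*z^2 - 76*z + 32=8*y^2 - 68*y + 6*z^3 + z^2*(80 - 6*y) + z*(-12*y^2 + 106*y - 146) + 60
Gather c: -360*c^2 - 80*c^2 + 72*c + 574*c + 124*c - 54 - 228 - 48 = -440*c^2 + 770*c - 330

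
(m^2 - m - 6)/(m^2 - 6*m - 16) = (m - 3)/(m - 8)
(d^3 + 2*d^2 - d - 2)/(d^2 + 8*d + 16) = (d^3 + 2*d^2 - d - 2)/(d^2 + 8*d + 16)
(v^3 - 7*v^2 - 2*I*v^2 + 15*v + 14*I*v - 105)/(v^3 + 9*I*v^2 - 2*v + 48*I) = (v^2 - v*(7 + 5*I) + 35*I)/(v^2 + 6*I*v + 16)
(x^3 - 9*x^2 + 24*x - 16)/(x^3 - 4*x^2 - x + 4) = (x - 4)/(x + 1)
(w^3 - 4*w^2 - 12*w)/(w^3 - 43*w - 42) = w*(-w^2 + 4*w + 12)/(-w^3 + 43*w + 42)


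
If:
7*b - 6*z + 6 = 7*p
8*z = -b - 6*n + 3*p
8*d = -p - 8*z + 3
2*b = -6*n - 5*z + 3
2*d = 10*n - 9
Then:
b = -1887/3643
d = 5343/7286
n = 3813/3643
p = 2637/3643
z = -1635/3643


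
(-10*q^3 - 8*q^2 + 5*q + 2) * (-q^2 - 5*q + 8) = 10*q^5 + 58*q^4 - 45*q^3 - 91*q^2 + 30*q + 16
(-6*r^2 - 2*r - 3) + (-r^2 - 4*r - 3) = -7*r^2 - 6*r - 6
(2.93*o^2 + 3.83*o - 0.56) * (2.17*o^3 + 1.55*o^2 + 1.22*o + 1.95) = 6.3581*o^5 + 12.8526*o^4 + 8.2959*o^3 + 9.5181*o^2 + 6.7853*o - 1.092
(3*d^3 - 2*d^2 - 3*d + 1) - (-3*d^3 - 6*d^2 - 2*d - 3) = 6*d^3 + 4*d^2 - d + 4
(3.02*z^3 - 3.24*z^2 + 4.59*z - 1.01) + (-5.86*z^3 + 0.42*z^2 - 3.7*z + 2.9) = -2.84*z^3 - 2.82*z^2 + 0.89*z + 1.89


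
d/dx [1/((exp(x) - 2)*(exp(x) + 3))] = (-2*exp(x) - 1)*exp(x)/(exp(4*x) + 2*exp(3*x) - 11*exp(2*x) - 12*exp(x) + 36)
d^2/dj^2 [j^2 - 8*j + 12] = 2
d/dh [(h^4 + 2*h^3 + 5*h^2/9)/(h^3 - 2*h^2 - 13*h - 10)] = h*(9*h^5 - 36*h^4 - 392*h^3 - 828*h^2 - 605*h - 100)/(9*(h^6 - 4*h^5 - 22*h^4 + 32*h^3 + 209*h^2 + 260*h + 100))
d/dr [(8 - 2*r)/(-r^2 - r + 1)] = 2*(-r^2 + 8*r + 3)/(r^4 + 2*r^3 - r^2 - 2*r + 1)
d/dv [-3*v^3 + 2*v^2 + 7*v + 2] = -9*v^2 + 4*v + 7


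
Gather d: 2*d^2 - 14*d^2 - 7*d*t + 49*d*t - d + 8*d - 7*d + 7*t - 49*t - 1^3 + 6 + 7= -12*d^2 + 42*d*t - 42*t + 12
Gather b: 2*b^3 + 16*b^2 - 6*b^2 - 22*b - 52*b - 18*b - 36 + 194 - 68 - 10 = 2*b^3 + 10*b^2 - 92*b + 80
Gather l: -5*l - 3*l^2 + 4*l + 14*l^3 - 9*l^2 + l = 14*l^3 - 12*l^2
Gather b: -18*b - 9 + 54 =45 - 18*b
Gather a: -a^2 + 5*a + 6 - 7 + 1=-a^2 + 5*a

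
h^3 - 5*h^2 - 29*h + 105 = (h - 7)*(h - 3)*(h + 5)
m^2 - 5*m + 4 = (m - 4)*(m - 1)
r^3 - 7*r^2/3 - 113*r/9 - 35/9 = (r - 5)*(r + 1/3)*(r + 7/3)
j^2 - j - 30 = (j - 6)*(j + 5)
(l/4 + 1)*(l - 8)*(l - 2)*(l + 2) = l^4/4 - l^3 - 9*l^2 + 4*l + 32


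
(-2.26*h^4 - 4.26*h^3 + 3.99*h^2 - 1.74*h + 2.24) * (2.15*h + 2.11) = -4.859*h^5 - 13.9276*h^4 - 0.410099999999998*h^3 + 4.6779*h^2 + 1.1446*h + 4.7264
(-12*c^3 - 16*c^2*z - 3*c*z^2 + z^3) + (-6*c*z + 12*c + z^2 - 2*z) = -12*c^3 - 16*c^2*z - 3*c*z^2 - 6*c*z + 12*c + z^3 + z^2 - 2*z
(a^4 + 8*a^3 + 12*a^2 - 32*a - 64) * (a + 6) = a^5 + 14*a^4 + 60*a^3 + 40*a^2 - 256*a - 384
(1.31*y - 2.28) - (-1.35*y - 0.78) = 2.66*y - 1.5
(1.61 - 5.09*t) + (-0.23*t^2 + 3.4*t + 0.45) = -0.23*t^2 - 1.69*t + 2.06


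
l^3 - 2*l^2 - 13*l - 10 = (l - 5)*(l + 1)*(l + 2)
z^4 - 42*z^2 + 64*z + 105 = (z - 5)*(z - 3)*(z + 1)*(z + 7)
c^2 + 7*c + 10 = (c + 2)*(c + 5)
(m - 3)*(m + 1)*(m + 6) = m^3 + 4*m^2 - 15*m - 18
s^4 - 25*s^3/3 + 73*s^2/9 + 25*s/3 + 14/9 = (s - 7)*(s - 2)*(s + 1/3)^2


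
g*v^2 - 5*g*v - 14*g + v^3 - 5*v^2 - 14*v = (g + v)*(v - 7)*(v + 2)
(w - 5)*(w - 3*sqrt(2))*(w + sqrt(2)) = w^3 - 5*w^2 - 2*sqrt(2)*w^2 - 6*w + 10*sqrt(2)*w + 30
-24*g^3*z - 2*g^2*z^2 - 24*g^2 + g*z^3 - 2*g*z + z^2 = (-6*g + z)*(4*g + z)*(g*z + 1)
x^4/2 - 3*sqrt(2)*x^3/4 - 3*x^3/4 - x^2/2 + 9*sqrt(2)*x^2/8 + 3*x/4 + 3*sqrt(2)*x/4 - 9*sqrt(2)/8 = (x/2 + 1/2)*(x - 3/2)*(x - 1)*(x - 3*sqrt(2)/2)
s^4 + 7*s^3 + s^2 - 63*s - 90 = (s - 3)*(s + 2)*(s + 3)*(s + 5)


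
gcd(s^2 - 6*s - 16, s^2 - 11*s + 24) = s - 8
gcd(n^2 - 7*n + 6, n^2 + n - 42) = n - 6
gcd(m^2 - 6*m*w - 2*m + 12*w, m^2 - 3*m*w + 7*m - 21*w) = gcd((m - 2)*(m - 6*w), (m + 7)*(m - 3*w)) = 1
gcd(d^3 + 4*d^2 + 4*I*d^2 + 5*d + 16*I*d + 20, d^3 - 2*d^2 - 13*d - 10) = 1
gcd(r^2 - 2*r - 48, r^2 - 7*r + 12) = 1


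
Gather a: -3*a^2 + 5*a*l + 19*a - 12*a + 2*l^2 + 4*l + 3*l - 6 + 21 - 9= -3*a^2 + a*(5*l + 7) + 2*l^2 + 7*l + 6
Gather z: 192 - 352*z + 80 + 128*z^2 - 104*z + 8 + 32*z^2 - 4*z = 160*z^2 - 460*z + 280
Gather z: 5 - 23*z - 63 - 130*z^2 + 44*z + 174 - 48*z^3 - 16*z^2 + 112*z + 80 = -48*z^3 - 146*z^2 + 133*z + 196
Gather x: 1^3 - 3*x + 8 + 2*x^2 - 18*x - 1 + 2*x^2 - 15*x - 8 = 4*x^2 - 36*x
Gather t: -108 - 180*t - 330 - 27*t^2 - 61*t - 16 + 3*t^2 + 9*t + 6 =-24*t^2 - 232*t - 448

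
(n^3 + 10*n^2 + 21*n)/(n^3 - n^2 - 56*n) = (n + 3)/(n - 8)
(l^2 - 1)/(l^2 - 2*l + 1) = (l + 1)/(l - 1)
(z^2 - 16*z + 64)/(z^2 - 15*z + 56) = (z - 8)/(z - 7)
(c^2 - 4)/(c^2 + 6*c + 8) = (c - 2)/(c + 4)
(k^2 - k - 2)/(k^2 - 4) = (k + 1)/(k + 2)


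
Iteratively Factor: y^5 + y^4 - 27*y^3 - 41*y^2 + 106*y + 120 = (y - 2)*(y^4 + 3*y^3 - 21*y^2 - 83*y - 60) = (y - 2)*(y + 3)*(y^3 - 21*y - 20) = (y - 2)*(y + 3)*(y + 4)*(y^2 - 4*y - 5) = (y - 2)*(y + 1)*(y + 3)*(y + 4)*(y - 5)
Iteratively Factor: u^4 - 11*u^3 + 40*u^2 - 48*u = (u)*(u^3 - 11*u^2 + 40*u - 48) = u*(u - 4)*(u^2 - 7*u + 12) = u*(u - 4)^2*(u - 3)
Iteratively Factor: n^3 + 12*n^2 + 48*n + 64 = (n + 4)*(n^2 + 8*n + 16) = (n + 4)^2*(n + 4)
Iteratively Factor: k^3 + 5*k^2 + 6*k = (k + 3)*(k^2 + 2*k) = (k + 2)*(k + 3)*(k)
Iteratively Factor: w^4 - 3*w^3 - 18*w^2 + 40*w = (w - 5)*(w^3 + 2*w^2 - 8*w) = (w - 5)*(w - 2)*(w^2 + 4*w) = (w - 5)*(w - 2)*(w + 4)*(w)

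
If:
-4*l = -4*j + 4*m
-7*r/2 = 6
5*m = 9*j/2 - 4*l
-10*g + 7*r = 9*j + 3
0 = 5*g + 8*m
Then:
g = 12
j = -15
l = -15/2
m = -15/2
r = -12/7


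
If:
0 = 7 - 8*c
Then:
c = 7/8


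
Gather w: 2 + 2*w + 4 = 2*w + 6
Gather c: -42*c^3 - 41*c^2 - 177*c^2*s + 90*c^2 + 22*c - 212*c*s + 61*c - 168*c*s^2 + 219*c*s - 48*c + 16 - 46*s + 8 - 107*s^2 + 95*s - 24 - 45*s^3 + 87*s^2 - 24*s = -42*c^3 + c^2*(49 - 177*s) + c*(-168*s^2 + 7*s + 35) - 45*s^3 - 20*s^2 + 25*s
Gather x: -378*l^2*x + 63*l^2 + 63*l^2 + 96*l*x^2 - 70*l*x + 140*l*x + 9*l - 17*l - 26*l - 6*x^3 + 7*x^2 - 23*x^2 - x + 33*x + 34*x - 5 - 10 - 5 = 126*l^2 - 34*l - 6*x^3 + x^2*(96*l - 16) + x*(-378*l^2 + 70*l + 66) - 20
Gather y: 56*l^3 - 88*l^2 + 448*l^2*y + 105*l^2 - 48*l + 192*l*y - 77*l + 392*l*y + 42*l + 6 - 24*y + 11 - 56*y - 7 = 56*l^3 + 17*l^2 - 83*l + y*(448*l^2 + 584*l - 80) + 10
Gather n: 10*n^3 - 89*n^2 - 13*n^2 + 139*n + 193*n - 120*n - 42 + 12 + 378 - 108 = 10*n^3 - 102*n^2 + 212*n + 240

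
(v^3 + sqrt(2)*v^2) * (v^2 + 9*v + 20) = v^5 + sqrt(2)*v^4 + 9*v^4 + 9*sqrt(2)*v^3 + 20*v^3 + 20*sqrt(2)*v^2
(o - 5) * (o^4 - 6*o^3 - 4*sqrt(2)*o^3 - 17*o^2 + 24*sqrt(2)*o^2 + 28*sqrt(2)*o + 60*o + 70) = o^5 - 11*o^4 - 4*sqrt(2)*o^4 + 13*o^3 + 44*sqrt(2)*o^3 - 92*sqrt(2)*o^2 + 145*o^2 - 230*o - 140*sqrt(2)*o - 350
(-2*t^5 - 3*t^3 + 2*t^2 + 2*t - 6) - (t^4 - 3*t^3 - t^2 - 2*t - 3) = -2*t^5 - t^4 + 3*t^2 + 4*t - 3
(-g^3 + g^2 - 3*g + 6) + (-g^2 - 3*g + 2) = -g^3 - 6*g + 8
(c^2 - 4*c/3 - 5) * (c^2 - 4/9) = c^4 - 4*c^3/3 - 49*c^2/9 + 16*c/27 + 20/9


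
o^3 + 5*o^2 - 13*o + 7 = (o - 1)^2*(o + 7)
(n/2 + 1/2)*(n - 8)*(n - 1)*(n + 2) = n^4/2 - 3*n^3 - 17*n^2/2 + 3*n + 8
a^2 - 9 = (a - 3)*(a + 3)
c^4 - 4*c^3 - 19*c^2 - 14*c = c*(c - 7)*(c + 1)*(c + 2)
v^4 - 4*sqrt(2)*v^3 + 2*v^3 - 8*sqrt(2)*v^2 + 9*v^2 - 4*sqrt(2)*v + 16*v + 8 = (v + 1)^2*(v - 2*sqrt(2))^2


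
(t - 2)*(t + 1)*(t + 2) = t^3 + t^2 - 4*t - 4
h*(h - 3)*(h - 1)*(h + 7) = h^4 + 3*h^3 - 25*h^2 + 21*h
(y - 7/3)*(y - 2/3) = y^2 - 3*y + 14/9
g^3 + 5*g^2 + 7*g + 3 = (g + 1)^2*(g + 3)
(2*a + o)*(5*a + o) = 10*a^2 + 7*a*o + o^2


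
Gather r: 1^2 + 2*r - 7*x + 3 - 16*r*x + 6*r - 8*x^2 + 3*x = r*(8 - 16*x) - 8*x^2 - 4*x + 4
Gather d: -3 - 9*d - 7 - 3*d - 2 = -12*d - 12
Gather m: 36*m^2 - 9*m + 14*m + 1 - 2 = 36*m^2 + 5*m - 1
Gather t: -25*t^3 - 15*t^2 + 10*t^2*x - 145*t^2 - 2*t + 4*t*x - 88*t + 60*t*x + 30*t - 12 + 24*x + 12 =-25*t^3 + t^2*(10*x - 160) + t*(64*x - 60) + 24*x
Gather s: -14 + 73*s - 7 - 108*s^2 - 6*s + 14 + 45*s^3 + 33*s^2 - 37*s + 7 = 45*s^3 - 75*s^2 + 30*s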